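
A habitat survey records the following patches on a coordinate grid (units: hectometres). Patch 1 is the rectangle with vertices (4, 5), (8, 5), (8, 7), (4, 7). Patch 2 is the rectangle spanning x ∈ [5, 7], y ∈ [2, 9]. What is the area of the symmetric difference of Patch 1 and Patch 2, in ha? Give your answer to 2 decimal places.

14.00

|Patch 1∩Patch 2|: x∈[5,7], y∈[5,7] → 2·2 = 4.
|Patch 1 △ Patch 2| = |Patch 1| + |Patch 2| − 2·|Patch 1∩Patch 2| = 8 + 14 − 8 = 14.00.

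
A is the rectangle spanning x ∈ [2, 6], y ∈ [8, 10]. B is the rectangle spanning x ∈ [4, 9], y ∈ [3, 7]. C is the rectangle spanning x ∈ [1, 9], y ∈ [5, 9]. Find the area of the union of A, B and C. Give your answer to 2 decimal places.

By inclusion–exclusion:
Individual areas: |A| = 8, |B| = 20, |C| = 32.
|A∩B| = 0 (no overlap).
|A∩C|: x∈[2,6], y∈[8,9] → 4·1 = 4.
|B∩C|: x∈[4,9], y∈[5,7] → 5·2 = 10.
|A∩B∩C| = 0.
|A ∪ B ∪ C| = 60 − 14 + 0 = 46.00.

46.00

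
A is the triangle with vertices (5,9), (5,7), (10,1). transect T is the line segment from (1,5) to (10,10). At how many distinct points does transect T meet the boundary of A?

The segment meets the boundary at (5.825,7.68), (5,7.222).

2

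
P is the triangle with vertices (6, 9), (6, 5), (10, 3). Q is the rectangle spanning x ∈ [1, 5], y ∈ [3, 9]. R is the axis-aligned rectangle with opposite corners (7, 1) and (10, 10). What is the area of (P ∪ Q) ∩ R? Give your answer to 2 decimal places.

The region (P ∪ Q) ∩ R is the polygon with vertices (7,4.5), (7,7.5), (10,3).
By the shoelace formula its area is 4.50.

4.50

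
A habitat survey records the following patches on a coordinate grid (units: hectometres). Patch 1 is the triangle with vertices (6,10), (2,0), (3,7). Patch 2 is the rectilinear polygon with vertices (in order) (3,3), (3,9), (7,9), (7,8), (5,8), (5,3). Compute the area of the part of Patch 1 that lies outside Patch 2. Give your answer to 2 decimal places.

2.65

|Patch 1| = 9, |Patch 1∩Patch 2| = 6.35.
|Patch 1 ∖ Patch 2| = |Patch 1| − |Patch 1∩Patch 2| = 9 − 6.35 = 2.65.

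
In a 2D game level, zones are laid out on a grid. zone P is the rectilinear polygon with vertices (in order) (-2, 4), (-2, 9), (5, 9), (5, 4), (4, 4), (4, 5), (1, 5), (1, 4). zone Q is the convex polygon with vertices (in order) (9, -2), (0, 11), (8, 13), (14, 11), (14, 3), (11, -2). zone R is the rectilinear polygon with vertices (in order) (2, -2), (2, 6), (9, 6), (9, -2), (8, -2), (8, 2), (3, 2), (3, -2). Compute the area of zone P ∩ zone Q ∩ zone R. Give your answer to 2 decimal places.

1.69

The intersection is the polygon with vertices (5,4), (4.846,4), (3.462,6), (5,6).
By the shoelace formula its area is 1.69.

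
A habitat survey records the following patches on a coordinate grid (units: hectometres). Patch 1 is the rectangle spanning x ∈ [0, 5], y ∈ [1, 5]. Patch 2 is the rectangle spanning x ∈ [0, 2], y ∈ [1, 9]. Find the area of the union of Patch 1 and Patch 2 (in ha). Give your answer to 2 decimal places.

By inclusion–exclusion:
Individual areas: |Patch 1| = 20, |Patch 2| = 16.
|Patch 1∩Patch 2|: x∈[0,2], y∈[1,5] → 2·4 = 8.
|Patch 1 ∪ Patch 2| = 36 − 8 = 28.00.

28.00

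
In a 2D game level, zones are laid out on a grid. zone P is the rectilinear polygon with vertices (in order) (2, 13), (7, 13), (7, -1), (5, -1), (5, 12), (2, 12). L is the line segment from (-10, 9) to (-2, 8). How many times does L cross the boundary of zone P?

The segment lies entirely outside zone P and never meets its boundary.

0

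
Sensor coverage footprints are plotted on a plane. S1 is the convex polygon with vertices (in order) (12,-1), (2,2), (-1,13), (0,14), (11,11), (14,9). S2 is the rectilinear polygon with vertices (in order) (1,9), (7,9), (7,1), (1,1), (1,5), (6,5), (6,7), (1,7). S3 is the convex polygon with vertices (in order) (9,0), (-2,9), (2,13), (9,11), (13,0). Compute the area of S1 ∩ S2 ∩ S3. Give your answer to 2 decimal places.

20.91

The intersection is the polygon with vertices (6,5), (6,7), (1,7), (1,9), (7,9), (7,1.636), (2.889,5).
By the shoelace formula its area is 20.91.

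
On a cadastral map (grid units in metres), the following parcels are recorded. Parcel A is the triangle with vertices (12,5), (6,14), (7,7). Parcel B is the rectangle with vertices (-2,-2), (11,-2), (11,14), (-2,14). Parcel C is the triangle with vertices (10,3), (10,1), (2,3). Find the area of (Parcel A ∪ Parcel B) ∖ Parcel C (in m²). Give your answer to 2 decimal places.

200.55

|Parcel A ∪ Parcel B| = 208.55.
|(Parcel A ∪ Parcel B) ∩ Parcel C| = 8.
|(Parcel A ∪ Parcel B) ∖ Parcel C| = 208.55 − 8 = 200.55.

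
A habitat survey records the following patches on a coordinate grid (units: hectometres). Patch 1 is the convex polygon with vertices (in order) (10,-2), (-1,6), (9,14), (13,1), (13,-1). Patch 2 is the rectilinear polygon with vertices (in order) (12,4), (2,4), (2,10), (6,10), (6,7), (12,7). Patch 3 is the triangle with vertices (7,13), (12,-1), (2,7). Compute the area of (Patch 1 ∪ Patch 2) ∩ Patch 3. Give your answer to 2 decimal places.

49.50

The region (Patch 1 ∪ Patch 2) ∩ Patch 3 is the polygon with vertices (7.167,12.533), (12,-1), (2,7), (5.5,11.2).
By the shoelace formula its area is 49.50.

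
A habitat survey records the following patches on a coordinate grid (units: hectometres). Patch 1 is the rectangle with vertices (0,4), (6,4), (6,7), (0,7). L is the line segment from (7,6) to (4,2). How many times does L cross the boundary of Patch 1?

2

The segment meets the boundary at (5.5,4), (6,4.667).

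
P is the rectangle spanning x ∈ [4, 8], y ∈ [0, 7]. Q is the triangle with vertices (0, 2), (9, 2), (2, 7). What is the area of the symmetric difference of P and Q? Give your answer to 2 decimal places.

33.36

|P| = 28, |Q| = 22.5, |P∩Q| = 8.5714.
|P △ Q| = |P| + |Q| − 2·|P∩Q| = 28 + 22.5 − 17.1429 = 33.36.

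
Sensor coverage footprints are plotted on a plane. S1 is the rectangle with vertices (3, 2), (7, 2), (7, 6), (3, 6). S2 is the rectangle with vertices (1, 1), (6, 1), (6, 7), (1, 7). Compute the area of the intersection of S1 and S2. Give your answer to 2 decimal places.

|S1∩S2|: x∈[3,6], y∈[2,6] → 3·4 = 12.

12.00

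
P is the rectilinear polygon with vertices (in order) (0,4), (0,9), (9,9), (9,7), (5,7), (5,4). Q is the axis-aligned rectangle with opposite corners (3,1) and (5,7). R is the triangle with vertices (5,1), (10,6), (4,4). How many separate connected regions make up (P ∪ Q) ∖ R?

1

(P ∪ Q) ∖ R is a single connected region.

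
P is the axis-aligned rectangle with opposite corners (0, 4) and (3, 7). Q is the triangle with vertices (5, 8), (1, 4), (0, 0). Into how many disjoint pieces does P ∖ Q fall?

2

P ∖ Q splits into 2 disjoint pieces (area 0.2, area 7).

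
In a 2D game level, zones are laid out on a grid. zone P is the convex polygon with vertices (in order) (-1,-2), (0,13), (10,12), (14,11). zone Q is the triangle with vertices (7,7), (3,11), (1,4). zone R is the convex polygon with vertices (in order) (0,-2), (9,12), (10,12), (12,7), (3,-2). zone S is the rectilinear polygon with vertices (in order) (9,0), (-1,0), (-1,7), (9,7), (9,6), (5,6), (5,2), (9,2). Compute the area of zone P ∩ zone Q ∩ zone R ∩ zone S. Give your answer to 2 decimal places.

0.54

The intersection is the polygon with vertices (5.21,6.105), (5.786,7), (7,7).
By the shoelace formula its area is 0.54.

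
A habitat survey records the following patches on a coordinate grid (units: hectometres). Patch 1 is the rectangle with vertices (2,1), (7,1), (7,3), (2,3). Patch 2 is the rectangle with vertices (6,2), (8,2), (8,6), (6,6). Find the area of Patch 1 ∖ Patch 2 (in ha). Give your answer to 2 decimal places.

|Patch 1∩Patch 2|: x∈[6,7], y∈[2,3] → 1·1 = 1.
|Patch 1| = 10.
|Patch 1 ∖ Patch 2| = |Patch 1| − |Patch 1∩Patch 2| = 10 − 1 = 9.00.

9.00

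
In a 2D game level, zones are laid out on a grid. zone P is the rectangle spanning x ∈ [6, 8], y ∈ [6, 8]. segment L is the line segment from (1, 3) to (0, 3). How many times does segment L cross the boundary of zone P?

The segment lies entirely outside zone P and never meets its boundary.

0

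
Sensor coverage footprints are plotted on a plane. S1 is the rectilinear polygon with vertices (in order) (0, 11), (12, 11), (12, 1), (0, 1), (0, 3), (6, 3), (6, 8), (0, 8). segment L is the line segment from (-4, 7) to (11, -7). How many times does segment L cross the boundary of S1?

The segment meets the boundary at (2.429,1), (0.286,3).

2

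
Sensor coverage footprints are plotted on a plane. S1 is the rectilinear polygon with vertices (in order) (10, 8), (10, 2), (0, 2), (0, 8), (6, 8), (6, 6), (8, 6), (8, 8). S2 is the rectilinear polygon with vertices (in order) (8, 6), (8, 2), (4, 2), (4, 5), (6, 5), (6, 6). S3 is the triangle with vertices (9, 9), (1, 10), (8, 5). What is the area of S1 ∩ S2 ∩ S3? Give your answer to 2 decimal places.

0.70

The intersection is the polygon with vertices (8,6), (8,5), (6.6,6).
By the shoelace formula its area is 0.70.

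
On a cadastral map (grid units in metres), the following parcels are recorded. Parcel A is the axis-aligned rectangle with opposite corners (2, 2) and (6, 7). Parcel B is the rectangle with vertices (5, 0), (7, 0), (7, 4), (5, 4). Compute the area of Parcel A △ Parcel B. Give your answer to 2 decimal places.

|Parcel A∩Parcel B|: x∈[5,6], y∈[2,4] → 1·2 = 2.
|Parcel A △ Parcel B| = |Parcel A| + |Parcel B| − 2·|Parcel A∩Parcel B| = 20 + 8 − 4 = 24.00.

24.00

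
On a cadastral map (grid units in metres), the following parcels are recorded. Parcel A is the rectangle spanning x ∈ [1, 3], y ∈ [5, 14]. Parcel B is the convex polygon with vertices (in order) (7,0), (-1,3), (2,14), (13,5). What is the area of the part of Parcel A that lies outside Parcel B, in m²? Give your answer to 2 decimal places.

|Parcel A| = 18, |Parcel A∩Parcel B| = 15.7576.
|Parcel A ∖ Parcel B| = |Parcel A| − |Parcel A∩Parcel B| = 18 − 15.7576 = 2.24.

2.24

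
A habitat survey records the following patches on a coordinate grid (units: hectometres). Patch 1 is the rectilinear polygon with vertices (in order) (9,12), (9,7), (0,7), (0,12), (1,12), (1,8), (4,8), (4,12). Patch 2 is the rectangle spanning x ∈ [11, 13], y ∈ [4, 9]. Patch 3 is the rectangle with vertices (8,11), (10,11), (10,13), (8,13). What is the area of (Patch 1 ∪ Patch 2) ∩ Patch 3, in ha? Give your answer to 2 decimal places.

The region (Patch 1 ∪ Patch 2) ∩ Patch 3 is the polygon with vertices (9,11), (8,11), (8,12), (9,12).
By the shoelace formula its area is 1.00.

1.00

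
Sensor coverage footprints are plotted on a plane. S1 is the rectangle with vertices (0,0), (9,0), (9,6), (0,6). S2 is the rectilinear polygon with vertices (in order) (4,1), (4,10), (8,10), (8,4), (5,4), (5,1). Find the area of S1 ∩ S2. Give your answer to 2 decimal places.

The intersection is the polygon with vertices (8,6), (8,4), (5,4), (5,1), (4,1), (4,6).
By the shoelace formula its area is 11.00.

11.00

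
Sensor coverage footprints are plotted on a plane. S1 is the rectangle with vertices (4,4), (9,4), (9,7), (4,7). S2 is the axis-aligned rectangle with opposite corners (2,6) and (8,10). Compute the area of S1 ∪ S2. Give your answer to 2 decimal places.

By inclusion–exclusion:
Individual areas: |S1| = 15, |S2| = 24.
|S1∩S2|: x∈[4,8], y∈[6,7] → 4·1 = 4.
|S1 ∪ S2| = 39 − 4 = 35.00.

35.00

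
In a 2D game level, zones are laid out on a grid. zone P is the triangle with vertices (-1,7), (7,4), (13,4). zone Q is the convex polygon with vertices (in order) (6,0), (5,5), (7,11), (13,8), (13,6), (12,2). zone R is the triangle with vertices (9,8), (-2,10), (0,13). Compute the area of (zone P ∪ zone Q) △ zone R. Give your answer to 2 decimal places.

|zone P ∪ zone Q| = 63.5044.
|(zone P ∪ zone Q) ∩ zone R| = 1.3379.
|(zone P ∪ zone Q) △ zone R| = 63.5044 + 18.5 − 2.6759 = 79.33.

79.33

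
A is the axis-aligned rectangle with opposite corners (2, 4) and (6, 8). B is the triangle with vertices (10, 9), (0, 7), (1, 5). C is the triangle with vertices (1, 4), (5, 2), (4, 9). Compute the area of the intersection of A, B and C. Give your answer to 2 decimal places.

2.78

The intersection is the polygon with vertices (2,5.444), (2,5.667), (3.182,7.636), (4.167,7.833), (4.358,6.492).
By the shoelace formula its area is 2.78.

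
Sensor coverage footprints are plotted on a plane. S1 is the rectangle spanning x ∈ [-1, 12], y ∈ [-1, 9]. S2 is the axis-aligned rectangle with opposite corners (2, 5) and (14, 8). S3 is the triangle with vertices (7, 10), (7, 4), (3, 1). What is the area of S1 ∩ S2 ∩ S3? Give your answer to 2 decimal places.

4.67

The intersection is the polygon with vertices (4.778,5), (6.111,8), (7,8), (7,5).
By the shoelace formula its area is 4.67.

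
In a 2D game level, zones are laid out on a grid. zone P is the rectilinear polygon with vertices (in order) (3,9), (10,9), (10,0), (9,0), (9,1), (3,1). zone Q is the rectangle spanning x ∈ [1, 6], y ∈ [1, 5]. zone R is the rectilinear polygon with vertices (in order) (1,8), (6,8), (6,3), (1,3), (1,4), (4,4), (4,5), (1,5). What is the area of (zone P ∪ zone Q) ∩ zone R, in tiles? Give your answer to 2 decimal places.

16.00

|zone P ∪ zone Q| = 65.
|(zone P ∪ zone Q) ∩ zone R| = 16.00.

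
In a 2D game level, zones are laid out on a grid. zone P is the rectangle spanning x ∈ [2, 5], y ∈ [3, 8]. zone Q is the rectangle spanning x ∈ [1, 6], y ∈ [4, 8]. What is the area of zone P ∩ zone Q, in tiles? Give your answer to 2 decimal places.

|zone P∩zone Q|: x∈[2,5], y∈[4,8] → 3·4 = 12.

12.00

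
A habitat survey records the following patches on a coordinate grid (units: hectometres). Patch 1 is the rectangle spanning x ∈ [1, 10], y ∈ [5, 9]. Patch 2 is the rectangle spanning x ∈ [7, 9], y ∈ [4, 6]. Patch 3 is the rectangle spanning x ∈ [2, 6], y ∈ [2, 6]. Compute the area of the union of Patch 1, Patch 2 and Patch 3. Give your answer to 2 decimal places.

By inclusion–exclusion:
Individual areas: |Patch 1| = 36, |Patch 2| = 4, |Patch 3| = 16.
|Patch 1∩Patch 2|: x∈[7,9], y∈[5,6] → 2·1 = 2.
|Patch 1∩Patch 3|: x∈[2,6], y∈[5,6] → 4·1 = 4.
|Patch 2∩Patch 3| = 0 (no overlap).
|Patch 1∩Patch 2∩Patch 3| = 0.
|Patch 1 ∪ Patch 2 ∪ Patch 3| = 56 − 6 + 0 = 50.00.

50.00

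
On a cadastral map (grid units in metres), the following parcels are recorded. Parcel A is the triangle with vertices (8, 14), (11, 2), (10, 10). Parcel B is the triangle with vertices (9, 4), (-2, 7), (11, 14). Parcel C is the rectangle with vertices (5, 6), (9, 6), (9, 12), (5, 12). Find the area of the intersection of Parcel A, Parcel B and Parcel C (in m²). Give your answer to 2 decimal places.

0.50

The intersection is the polygon with vertices (8.5,12), (9,12), (9,10).
By the shoelace formula its area is 0.50.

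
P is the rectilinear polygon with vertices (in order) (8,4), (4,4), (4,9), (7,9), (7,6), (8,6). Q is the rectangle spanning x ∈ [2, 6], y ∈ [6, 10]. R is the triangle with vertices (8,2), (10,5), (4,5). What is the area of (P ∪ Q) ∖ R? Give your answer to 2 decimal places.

|P ∪ Q| = 27.
|(P ∪ Q) ∩ R| = 3.3333.
|(P ∪ Q) ∖ R| = 27 − 3.3333 = 23.67.

23.67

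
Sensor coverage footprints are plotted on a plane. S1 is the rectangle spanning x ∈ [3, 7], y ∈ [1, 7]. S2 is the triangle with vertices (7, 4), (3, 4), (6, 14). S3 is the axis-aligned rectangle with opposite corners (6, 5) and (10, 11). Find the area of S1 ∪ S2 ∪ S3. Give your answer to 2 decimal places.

53.80

By inclusion–exclusion:
Individual areas: |S1| = 24, |S2| = 20, |S3| = 24.
|S1∩S2| = 10.2.
|S1∩S3|: x∈[6,7], y∈[5,7] → 1·2 = 2.
|S2∩S3| = 3.6.
|S1∩S2∩S3| = 1.6.
|S1 ∪ S2 ∪ S3| = 68 − 15.8 + 1.6 = 53.80.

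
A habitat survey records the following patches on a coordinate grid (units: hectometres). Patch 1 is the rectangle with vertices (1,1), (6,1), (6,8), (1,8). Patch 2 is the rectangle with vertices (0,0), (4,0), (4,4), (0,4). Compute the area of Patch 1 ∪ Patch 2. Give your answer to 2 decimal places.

By inclusion–exclusion:
Individual areas: |Patch 1| = 35, |Patch 2| = 16.
|Patch 1∩Patch 2|: x∈[1,4], y∈[1,4] → 3·3 = 9.
|Patch 1 ∪ Patch 2| = 51 − 9 = 42.00.

42.00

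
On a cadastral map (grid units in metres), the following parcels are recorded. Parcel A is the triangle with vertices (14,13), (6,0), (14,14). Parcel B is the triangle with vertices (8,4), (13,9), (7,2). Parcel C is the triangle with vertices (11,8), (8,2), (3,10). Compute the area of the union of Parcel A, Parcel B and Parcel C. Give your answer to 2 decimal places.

By inclusion–exclusion:
Individual areas: |Parcel A| = 4, |Parcel B| = 2.5, |Parcel C| = 27.
|Parcel A∩Parcel B| = 0.371.
|Parcel A∩Parcel C| = 1.2696.
|Parcel B∩Parcel C| = 1.4929.
|Parcel A∩Parcel B∩Parcel C| = 0.3656.
|Parcel A ∪ Parcel B ∪ Parcel C| = 33.5 − 3.1335 + 0.3656 = 30.73.

30.73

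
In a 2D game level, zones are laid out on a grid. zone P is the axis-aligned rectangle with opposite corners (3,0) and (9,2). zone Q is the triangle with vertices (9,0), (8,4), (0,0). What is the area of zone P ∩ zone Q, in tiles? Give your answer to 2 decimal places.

The intersection is the polygon with vertices (8.5,2), (9,0), (3,0), (3,1.5), (4,2).
By the shoelace formula its area is 11.25.

11.25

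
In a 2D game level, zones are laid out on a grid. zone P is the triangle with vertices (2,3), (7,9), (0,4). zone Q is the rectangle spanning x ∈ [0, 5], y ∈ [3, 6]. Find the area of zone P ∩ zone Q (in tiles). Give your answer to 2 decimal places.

The intersection is the polygon with vertices (2,3), (0,4), (2.8,6), (4.5,6).
By the shoelace formula its area is 5.95.

5.95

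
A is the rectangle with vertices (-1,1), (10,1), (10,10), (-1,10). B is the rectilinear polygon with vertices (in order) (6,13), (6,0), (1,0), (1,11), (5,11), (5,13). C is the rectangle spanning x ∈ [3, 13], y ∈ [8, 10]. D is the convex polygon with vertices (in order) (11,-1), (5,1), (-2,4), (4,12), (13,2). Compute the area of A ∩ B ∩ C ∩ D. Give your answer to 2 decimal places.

The intersection is the polygon with vertices (3,8), (3,10), (5.8,10), (6,9.778), (6,8).
By the shoelace formula its area is 5.98.

5.98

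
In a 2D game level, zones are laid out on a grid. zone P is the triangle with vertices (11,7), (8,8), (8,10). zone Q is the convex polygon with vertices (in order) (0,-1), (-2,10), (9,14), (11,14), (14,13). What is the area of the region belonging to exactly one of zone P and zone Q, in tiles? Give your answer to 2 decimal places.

|zone P| = 3, |zone Q| = 107.5, |zone P∩zone Q| = 1.875.
|zone P △ zone Q| = |zone P| + |zone Q| − 2·|zone P∩zone Q| = 3 + 107.5 − 3.75 = 106.75.

106.75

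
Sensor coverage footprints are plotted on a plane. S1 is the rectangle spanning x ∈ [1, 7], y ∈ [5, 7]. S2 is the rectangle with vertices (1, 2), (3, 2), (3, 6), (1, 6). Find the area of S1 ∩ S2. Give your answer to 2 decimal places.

|S1∩S2|: x∈[1,3], y∈[5,6] → 2·1 = 2.

2.00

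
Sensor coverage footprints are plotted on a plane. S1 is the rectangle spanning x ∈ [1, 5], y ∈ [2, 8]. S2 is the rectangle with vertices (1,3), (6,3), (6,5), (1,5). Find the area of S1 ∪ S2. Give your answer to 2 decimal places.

By inclusion–exclusion:
Individual areas: |S1| = 24, |S2| = 10.
|S1∩S2|: x∈[1,5], y∈[3,5] → 4·2 = 8.
|S1 ∪ S2| = 34 − 8 = 26.00.

26.00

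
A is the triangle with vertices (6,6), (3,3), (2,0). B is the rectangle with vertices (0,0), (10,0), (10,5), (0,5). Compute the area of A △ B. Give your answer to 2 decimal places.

|A| = 3, |B| = 50, |A∩B| = 2.8333.
|A △ B| = |A| + |B| − 2·|A∩B| = 3 + 50 − 5.6667 = 47.33.

47.33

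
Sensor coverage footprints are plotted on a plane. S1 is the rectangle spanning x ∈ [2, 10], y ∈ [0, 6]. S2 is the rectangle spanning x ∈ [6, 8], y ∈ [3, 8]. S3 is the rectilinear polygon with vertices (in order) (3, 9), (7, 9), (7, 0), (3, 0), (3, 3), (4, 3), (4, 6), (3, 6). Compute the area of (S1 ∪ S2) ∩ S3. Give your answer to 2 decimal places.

23.00

|S1 ∪ S2| = 52.
|(S1 ∪ S2) ∩ S3| = 23.00.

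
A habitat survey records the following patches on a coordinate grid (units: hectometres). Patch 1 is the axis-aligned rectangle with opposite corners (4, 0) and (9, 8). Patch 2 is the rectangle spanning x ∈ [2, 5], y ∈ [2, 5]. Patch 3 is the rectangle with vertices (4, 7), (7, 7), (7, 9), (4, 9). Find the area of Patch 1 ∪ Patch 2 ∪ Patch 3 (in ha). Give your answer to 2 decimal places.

49.00

By inclusion–exclusion:
Individual areas: |Patch 1| = 40, |Patch 2| = 9, |Patch 3| = 6.
|Patch 1∩Patch 2|: x∈[4,5], y∈[2,5] → 1·3 = 3.
|Patch 1∩Patch 3|: x∈[4,7], y∈[7,8] → 3·1 = 3.
|Patch 2∩Patch 3| = 0 (no overlap).
|Patch 1∩Patch 2∩Patch 3| = 0.
|Patch 1 ∪ Patch 2 ∪ Patch 3| = 55 − 6 + 0 = 49.00.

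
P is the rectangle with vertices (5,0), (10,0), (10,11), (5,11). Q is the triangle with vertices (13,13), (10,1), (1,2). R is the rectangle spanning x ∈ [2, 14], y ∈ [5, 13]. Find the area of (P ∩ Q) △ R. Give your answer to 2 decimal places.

99.82

|P ∩ Q| = 33.4028.
|(P ∩ Q) ∩ R| = 14.7917.
|(P ∩ Q) △ R| = 33.4028 + 96 − 29.5833 = 99.82.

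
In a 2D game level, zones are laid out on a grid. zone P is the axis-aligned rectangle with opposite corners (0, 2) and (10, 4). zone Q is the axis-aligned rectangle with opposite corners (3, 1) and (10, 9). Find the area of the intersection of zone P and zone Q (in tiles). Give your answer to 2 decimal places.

14.00

|zone P∩zone Q|: x∈[3,10], y∈[2,4] → 7·2 = 14.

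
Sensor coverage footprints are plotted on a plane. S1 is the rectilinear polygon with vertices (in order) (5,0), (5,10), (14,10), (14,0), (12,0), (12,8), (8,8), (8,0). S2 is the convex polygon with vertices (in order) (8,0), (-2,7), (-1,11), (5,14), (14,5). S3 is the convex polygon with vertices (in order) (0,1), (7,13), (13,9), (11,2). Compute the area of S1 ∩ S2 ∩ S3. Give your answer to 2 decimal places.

29.16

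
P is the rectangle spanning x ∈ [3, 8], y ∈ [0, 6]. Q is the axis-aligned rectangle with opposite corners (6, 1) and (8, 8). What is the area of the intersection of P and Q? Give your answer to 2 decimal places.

|P∩Q|: x∈[6,8], y∈[1,6] → 2·5 = 10.

10.00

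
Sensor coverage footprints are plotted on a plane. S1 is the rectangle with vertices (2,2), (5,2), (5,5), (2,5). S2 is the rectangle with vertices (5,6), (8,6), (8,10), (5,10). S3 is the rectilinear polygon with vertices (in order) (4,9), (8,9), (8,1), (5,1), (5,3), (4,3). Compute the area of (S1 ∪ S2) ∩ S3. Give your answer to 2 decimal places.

|S1 ∪ S2| = 21.
|(S1 ∪ S2) ∩ S3| = 11.00.

11.00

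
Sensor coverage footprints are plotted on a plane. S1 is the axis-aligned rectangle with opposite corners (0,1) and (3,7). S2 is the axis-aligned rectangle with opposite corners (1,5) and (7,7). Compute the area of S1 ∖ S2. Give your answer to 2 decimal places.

|S1∩S2|: x∈[1,3], y∈[5,7] → 2·2 = 4.
|S1| = 18.
|S1 ∖ S2| = |S1| − |S1∩S2| = 18 − 4 = 14.00.

14.00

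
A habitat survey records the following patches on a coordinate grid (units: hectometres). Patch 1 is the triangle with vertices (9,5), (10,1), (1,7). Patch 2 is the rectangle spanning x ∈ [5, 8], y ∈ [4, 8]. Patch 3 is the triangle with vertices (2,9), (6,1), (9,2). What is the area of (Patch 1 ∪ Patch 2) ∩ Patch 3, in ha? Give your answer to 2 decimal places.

The region (Patch 1 ∪ Patch 2) ∩ Patch 3 is the polygon with vertices (5.5,4), (5,4), (5,4.333), (4,5), (3.286,6.429), (5,6), (9,2), (8.667,1.889).
By the shoelace formula its area is 5.93.

5.93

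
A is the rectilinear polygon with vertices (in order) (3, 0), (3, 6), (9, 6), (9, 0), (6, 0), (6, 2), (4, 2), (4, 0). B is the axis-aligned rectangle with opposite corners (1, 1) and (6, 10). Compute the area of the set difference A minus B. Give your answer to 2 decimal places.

|A| = 32, |A∩B| = 13.
|A ∖ B| = |A| − |A∩B| = 32 − 13 = 19.00.

19.00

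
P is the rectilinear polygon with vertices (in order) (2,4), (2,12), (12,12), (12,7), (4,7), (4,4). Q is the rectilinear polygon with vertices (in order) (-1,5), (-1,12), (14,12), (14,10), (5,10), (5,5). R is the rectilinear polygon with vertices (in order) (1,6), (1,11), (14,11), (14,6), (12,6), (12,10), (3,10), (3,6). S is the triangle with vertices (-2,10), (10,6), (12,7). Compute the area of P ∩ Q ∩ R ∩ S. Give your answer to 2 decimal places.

The intersection is the polygon with vertices (3,8.333), (2,8.667), (2,9.143), (3,8.929).
By the shoelace formula its area is 0.54.

0.54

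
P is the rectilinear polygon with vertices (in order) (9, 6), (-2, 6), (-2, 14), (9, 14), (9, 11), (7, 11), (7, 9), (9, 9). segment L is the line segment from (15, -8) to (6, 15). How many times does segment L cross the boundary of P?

4

The segment meets the boundary at (7.565,11), (6.391,14), (8.348,9), (9,7.333).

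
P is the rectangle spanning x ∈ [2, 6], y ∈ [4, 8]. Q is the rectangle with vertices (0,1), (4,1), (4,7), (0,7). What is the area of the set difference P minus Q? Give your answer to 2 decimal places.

10.00

|P∩Q|: x∈[2,4], y∈[4,7] → 2·3 = 6.
|P| = 16.
|P ∖ Q| = |P| − |P∩Q| = 16 − 6 = 10.00.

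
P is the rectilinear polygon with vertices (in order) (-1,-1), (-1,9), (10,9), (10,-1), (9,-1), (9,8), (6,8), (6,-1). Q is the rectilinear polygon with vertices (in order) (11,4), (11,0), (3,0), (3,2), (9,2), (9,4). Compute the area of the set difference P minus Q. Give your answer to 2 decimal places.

|P| = 83, |P∩Q| = 10.
|P ∖ Q| = |P| − |P∩Q| = 83 − 10 = 73.00.

73.00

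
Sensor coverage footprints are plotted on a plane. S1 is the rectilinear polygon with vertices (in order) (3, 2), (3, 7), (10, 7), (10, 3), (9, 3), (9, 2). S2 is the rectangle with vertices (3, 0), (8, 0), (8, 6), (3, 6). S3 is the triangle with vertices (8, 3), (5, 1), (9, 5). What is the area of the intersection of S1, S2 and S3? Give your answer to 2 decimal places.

The intersection is the polygon with vertices (8,3), (6.5,2), (6,2), (8,4).
By the shoelace formula its area is 1.25.

1.25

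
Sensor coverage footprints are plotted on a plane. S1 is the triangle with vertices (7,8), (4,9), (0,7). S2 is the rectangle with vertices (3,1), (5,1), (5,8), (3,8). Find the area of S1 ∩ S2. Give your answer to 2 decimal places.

0.86

The intersection is the polygon with vertices (3,7.429), (3,8), (5,8), (5,7.714).
By the shoelace formula its area is 0.86.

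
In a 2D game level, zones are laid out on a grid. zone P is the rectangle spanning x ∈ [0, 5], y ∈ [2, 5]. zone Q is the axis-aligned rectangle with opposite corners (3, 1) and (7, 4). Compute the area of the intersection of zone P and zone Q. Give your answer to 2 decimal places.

4.00

|zone P∩zone Q|: x∈[3,5], y∈[2,4] → 2·2 = 4.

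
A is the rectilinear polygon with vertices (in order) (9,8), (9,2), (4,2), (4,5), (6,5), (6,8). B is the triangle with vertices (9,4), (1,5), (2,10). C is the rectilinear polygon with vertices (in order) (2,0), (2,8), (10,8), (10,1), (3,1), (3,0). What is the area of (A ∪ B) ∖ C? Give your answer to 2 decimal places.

|A ∪ B| = 40.2054.
|(A ∪ B) ∩ C| = 35.3095.
|(A ∪ B) ∖ C| = 40.2054 − 35.3095 = 4.90.

4.90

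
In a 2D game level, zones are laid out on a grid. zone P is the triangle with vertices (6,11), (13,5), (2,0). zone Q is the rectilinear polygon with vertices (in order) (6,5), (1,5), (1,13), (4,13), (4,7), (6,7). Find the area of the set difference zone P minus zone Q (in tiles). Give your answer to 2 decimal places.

46.86

|zone P| = 50.5, |zone P∩zone Q| = 3.6364.
|zone P ∖ zone Q| = |zone P| − |zone P∩zone Q| = 50.5 − 3.6364 = 46.86.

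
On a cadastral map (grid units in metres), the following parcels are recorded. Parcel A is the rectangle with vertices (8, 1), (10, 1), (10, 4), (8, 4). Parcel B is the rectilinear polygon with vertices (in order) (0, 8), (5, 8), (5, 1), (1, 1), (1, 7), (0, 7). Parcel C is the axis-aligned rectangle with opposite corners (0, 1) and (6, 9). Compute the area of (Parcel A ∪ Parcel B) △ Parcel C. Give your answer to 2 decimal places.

|Parcel A ∪ Parcel B| = 35.
|(Parcel A ∪ Parcel B) ∩ Parcel C| = 29.
|(Parcel A ∪ Parcel B) △ Parcel C| = 35 + 48 − 58 = 25.00.

25.00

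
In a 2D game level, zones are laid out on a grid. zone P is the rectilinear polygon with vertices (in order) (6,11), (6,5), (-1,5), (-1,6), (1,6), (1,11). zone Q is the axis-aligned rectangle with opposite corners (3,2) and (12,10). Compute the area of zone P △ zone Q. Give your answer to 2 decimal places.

|zone P| = 32, |zone Q| = 72, |zone P∩zone Q| = 15.
|zone P △ zone Q| = |zone P| + |zone Q| − 2·|zone P∩zone Q| = 32 + 72 − 30 = 74.00.

74.00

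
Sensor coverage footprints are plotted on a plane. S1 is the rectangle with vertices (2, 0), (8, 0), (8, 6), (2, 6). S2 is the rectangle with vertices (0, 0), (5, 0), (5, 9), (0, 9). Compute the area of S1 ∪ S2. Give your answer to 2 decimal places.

63.00

By inclusion–exclusion:
Individual areas: |S1| = 36, |S2| = 45.
|S1∩S2|: x∈[2,5], y∈[0,6] → 3·6 = 18.
|S1 ∪ S2| = 81 − 18 = 63.00.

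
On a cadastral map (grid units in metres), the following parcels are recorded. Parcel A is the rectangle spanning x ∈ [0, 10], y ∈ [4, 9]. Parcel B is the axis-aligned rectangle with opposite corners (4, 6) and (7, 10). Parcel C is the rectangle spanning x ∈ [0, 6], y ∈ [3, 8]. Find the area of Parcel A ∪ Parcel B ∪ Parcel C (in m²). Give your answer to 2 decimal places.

By inclusion–exclusion:
Individual areas: |Parcel A| = 50, |Parcel B| = 12, |Parcel C| = 30.
|Parcel A∩Parcel B|: x∈[4,7], y∈[6,9] → 3·3 = 9.
|Parcel A∩Parcel C|: x∈[0,6], y∈[4,8] → 6·4 = 24.
|Parcel B∩Parcel C|: x∈[4,6], y∈[6,8] → 2·2 = 4.
|Parcel A∩Parcel B∩Parcel C| = 4.
|Parcel A ∪ Parcel B ∪ Parcel C| = 92 − 37 + 4 = 59.00.

59.00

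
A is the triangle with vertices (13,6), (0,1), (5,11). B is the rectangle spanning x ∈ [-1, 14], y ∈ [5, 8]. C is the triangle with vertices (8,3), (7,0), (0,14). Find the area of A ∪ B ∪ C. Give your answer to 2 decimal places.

By inclusion–exclusion:
Individual areas: |A| = 52.5, |B| = 45, |C| = 17.5.
|A∩B| = 26.25.
|A∩C| = 8.6743.
|B∩C| = 5.1136.
|A∩B∩C| = 4.9886.
|A ∪ B ∪ C| = 115 − 40.038 + 4.9886 = 79.95.

79.95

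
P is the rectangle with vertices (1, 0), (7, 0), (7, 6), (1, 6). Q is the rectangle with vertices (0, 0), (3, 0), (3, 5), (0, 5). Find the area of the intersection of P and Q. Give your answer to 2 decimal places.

10.00

|P∩Q|: x∈[1,3], y∈[0,5] → 2·5 = 10.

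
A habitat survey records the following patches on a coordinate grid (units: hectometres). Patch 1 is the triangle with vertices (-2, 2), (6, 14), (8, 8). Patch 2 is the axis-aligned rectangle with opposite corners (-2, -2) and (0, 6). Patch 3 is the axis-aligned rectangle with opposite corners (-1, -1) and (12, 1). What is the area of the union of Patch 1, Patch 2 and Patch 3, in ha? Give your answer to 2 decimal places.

74.20

By inclusion–exclusion:
Individual areas: |Patch 1| = 36, |Patch 2| = 16, |Patch 3| = 26.
|Patch 1∩Patch 2| = 1.8.
|Patch 1∩Patch 3| = 0.
|Patch 2∩Patch 3|: x∈[-1,0], y∈[-1,1] → 1·2 = 2.
|Patch 1∩Patch 2∩Patch 3| = 0.
|Patch 1 ∪ Patch 2 ∪ Patch 3| = 78 − 3.8 + 0 = 74.20.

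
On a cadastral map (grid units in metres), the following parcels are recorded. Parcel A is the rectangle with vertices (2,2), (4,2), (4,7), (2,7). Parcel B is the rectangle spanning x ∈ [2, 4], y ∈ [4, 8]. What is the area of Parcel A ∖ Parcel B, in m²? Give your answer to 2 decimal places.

|Parcel A∩Parcel B|: x∈[2,4], y∈[4,7] → 2·3 = 6.
|Parcel A| = 10.
|Parcel A ∖ Parcel B| = |Parcel A| − |Parcel A∩Parcel B| = 10 − 6 = 4.00.

4.00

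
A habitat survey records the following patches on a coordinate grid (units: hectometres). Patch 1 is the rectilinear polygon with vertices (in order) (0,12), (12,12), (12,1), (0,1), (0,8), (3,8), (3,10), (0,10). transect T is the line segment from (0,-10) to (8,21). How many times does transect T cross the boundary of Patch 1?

The segment meets the boundary at (5.677,12), (2.839,1).

2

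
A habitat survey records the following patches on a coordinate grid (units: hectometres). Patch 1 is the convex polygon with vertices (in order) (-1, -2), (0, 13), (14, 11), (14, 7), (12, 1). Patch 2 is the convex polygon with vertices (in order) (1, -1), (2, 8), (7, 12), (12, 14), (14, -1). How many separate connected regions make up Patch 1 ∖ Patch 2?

2

Patch 1 ∖ Patch 2 splits into 2 disjoint pieces (area 43.6667, area 6.7388).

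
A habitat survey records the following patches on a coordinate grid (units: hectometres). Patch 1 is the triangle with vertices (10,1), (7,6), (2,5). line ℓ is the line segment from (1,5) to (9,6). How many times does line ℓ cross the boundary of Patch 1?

The segment meets the boundary at (7.14,5.767), (3.667,5.333).

2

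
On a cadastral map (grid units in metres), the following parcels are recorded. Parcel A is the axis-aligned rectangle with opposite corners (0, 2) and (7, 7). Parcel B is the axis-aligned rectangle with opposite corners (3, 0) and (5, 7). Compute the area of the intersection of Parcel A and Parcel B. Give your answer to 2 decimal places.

|Parcel A∩Parcel B|: x∈[3,5], y∈[2,7] → 2·5 = 10.

10.00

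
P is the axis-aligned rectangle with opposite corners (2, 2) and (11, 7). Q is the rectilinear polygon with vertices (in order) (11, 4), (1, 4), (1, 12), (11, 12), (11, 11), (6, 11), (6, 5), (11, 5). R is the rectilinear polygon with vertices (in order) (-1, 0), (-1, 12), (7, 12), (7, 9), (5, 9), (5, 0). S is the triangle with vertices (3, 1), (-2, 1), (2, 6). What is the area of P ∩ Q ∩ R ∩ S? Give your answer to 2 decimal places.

The intersection is the polygon with vertices (2,6), (2.4,4), (2,4).
By the shoelace formula its area is 0.40.

0.40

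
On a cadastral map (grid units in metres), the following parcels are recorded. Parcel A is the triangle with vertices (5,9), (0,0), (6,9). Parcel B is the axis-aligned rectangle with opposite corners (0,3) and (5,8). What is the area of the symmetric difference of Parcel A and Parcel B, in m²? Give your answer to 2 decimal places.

|Parcel A| = 4.5, |Parcel B| = 25, |Parcel A∩Parcel B| = 2.9722.
|Parcel A △ Parcel B| = |Parcel A| + |Parcel B| − 2·|Parcel A∩Parcel B| = 4.5 + 25 − 5.9444 = 23.56.

23.56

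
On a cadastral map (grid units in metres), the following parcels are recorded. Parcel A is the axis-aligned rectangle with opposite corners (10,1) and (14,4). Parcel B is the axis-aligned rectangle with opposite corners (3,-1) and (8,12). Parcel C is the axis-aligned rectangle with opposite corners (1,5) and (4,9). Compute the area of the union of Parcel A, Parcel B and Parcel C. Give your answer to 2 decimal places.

85.00

By inclusion–exclusion:
Individual areas: |Parcel A| = 12, |Parcel B| = 65, |Parcel C| = 12.
|Parcel A∩Parcel B| = 0 (no overlap).
|Parcel A∩Parcel C| = 0 (no overlap).
|Parcel B∩Parcel C|: x∈[3,4], y∈[5,9] → 1·4 = 4.
|Parcel A∩Parcel B∩Parcel C| = 0.
|Parcel A ∪ Parcel B ∪ Parcel C| = 89 − 4 + 0 = 85.00.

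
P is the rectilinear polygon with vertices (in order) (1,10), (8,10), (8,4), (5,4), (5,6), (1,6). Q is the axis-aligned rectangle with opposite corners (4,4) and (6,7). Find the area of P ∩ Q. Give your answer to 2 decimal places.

The intersection is the polygon with vertices (5,4), (5,6), (4,6), (4,7), (6,7), (6,4).
By the shoelace formula its area is 4.00.

4.00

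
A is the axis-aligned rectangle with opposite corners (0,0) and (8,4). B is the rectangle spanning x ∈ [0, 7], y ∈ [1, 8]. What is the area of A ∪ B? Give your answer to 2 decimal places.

60.00

By inclusion–exclusion:
Individual areas: |A| = 32, |B| = 49.
|A∩B|: x∈[0,7], y∈[1,4] → 7·3 = 21.
|A ∪ B| = 81 − 21 = 60.00.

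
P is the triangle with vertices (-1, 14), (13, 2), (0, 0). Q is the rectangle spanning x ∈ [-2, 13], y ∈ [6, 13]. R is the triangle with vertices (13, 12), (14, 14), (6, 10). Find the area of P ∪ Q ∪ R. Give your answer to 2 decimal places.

163.50

By inclusion–exclusion:
Individual areas: |P| = 92, |Q| = 105, |R| = 6.
|P∩Q| = 34.5.
|P∩R| = 0.
|Q∩R| = 5.
|P∩Q∩R| = 0.
|P ∪ Q ∪ R| = 203 − 39.5 + 0 = 163.50.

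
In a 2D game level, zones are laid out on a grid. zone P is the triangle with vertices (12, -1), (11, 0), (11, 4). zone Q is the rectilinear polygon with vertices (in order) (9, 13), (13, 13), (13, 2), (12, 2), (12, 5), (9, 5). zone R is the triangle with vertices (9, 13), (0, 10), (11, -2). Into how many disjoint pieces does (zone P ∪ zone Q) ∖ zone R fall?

(zone P ∪ zone Q) ∖ zone R splits into 2 disjoint pieces (area 2, area 30.7333).

2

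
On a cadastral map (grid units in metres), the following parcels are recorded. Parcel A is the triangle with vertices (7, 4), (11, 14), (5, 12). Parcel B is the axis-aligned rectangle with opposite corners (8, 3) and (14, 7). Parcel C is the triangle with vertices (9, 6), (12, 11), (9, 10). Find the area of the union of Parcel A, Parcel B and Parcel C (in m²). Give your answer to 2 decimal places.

By inclusion–exclusion:
Individual areas: |Parcel A| = 26, |Parcel B| = 24, |Parcel C| = 6.
|Parcel A∩Parcel B| = 0.05.
|Parcel A∩Parcel C| = 0.2308.
|Parcel B∩Parcel C| = 0.3.
|Parcel A∩Parcel B∩Parcel C| = 0.
|Parcel A ∪ Parcel B ∪ Parcel C| = 56 − 0.5808 + 0 = 55.42.

55.42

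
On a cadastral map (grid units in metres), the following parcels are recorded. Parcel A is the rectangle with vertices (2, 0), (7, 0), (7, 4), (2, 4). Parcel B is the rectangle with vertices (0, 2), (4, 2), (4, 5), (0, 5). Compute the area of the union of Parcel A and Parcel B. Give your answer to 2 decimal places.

28.00

By inclusion–exclusion:
Individual areas: |Parcel A| = 20, |Parcel B| = 12.
|Parcel A∩Parcel B|: x∈[2,4], y∈[2,4] → 2·2 = 4.
|Parcel A ∪ Parcel B| = 32 − 4 = 28.00.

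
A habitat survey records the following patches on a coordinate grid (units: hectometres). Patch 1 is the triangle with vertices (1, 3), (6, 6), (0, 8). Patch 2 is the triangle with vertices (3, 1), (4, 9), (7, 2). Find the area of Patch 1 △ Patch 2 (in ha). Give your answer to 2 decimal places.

|Patch 1| = 14, |Patch 2| = 15.5, |Patch 1∩Patch 2| = 2.5109.
|Patch 1 △ Patch 2| = |Patch 1| + |Patch 2| − 2·|Patch 1∩Patch 2| = 14 + 15.5 − 5.0219 = 24.48.

24.48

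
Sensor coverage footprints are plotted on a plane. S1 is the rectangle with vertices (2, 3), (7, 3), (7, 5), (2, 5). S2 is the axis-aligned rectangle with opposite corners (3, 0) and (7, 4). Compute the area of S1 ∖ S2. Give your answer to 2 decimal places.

6.00

|S1∩S2|: x∈[3,7], y∈[3,4] → 4·1 = 4.
|S1| = 10.
|S1 ∖ S2| = |S1| − |S1∩S2| = 10 − 4 = 6.00.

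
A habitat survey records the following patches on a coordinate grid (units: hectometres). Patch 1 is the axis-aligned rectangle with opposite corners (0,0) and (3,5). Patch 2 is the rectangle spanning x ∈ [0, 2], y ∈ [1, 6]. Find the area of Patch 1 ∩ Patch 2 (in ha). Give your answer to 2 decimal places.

|Patch 1∩Patch 2|: x∈[0,2], y∈[1,5] → 2·4 = 8.

8.00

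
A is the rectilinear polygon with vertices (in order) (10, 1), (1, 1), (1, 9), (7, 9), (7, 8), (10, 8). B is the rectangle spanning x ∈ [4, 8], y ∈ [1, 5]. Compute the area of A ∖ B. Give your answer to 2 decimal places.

53.00

|A| = 69, |A∩B| = 16.
|A ∖ B| = |A| − |A∩B| = 69 − 16 = 53.00.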